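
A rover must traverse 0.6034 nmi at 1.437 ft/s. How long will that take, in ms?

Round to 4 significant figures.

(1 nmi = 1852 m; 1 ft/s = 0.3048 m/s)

0.6034 nmi × 1852 → 1117.5 m
1.437 ft/s × 0.3048 → 0.437998 m/s
t = d / v = 1117.5 m / 0.437998 m/s = 2551.38 s
2551.38 s ÷ (0.001 s/ms) = 2.55138×10⁶ ms

2.551×10⁶ ms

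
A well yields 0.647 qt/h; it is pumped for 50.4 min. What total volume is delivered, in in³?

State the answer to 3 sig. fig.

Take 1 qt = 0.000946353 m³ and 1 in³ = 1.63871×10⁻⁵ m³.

31.4 in³

0.647 qt/h → 1.70081×10⁻⁷ m³/s
50.4 min → 3024 s
V = Q × t = 1.70081×10⁻⁷ × 3024 = 5.14325×10⁻⁴ m³
In in³: 5.14325×10⁻⁴ / 1.63871×10⁻⁵ = 31.386 in³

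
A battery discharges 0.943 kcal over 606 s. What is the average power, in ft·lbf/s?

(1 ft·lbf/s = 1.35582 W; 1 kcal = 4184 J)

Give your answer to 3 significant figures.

4.80 ft·lbf/s

0.943 kcal × 4184 = 3945.51 J
P = E / t = 3945.51 J / 606 s = 6.51074 W
6.51074 W ÷ (1.35582 W/ft·lbf/s) = 4.80207 ft·lbf/s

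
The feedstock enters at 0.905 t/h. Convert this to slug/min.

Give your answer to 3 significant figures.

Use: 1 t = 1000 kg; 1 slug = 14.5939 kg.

1.03 slug/min

0.905 t/h × 1000 kg/t ÷ 3600 s/h = 0.251389 kg/s
0.251389 kg/s ÷ 14.5939 kg/slug × 60 s/min = 1.03354 slug/min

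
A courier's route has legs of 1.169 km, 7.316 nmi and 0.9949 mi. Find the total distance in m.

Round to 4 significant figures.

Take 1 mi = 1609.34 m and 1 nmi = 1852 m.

1.169 km × 1000 = 1169 m
7.316 nmi × 1852 = 13549.2 m
0.9949 mi × 1609.34 = 1601.13 m
Total: 1169 + 13549.2 + 1601.13 = 16319.3 m

1.632×10⁴ m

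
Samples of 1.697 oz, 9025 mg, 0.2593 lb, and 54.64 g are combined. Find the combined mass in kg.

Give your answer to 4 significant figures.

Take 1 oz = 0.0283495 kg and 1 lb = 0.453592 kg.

1.697 oz × 0.0283495 = 0.0481091 kg
9025 mg × 10⁻⁶ = 0.009025 kg
0.2593 lb × 0.453592 = 0.117616 kg
54.64 g × 0.001 = 0.05464 kg
Combined: 0.0481091 + 0.009025 + 0.117616 + 0.05464 = 0.22939 kg

0.2294 kg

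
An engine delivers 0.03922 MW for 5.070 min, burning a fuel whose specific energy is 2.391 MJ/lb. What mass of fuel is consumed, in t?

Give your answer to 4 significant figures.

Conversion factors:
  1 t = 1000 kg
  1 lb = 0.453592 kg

0.002263 t

0.03922 MW → 39220 W
5.070 min → 304.2 s
E = P × t = 39220 × 304.2 = 1.19307×10⁷ J
2.391 MJ/lb → 5.27126×10⁶ J/kg
m = E / e_s = 1.19307×10⁷ / 5.27126×10⁶ = 2.26335 kg
In t: 2.26335 / 1000 = 0.00226335 t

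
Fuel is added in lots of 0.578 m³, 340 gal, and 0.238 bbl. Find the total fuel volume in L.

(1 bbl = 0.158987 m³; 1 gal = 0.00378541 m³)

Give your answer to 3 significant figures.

0.578 m³ (already m³)
340 gal × 0.00378541 = 1.28704 m³
0.238 bbl × 0.158987 = 0.0378389 m³
Sum: 0.578 + 1.28704 + 0.0378389 = 1.90288 m³
In L: 1.90288 / 0.001 = 1902.88 L

1900 L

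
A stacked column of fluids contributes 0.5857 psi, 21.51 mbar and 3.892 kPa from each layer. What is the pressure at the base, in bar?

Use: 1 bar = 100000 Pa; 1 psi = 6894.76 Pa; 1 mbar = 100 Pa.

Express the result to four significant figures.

0.5857 psi × 6894.76 → 4038.26 Pa
21.51 mbar × 100 → 2151 Pa
3.892 kPa × 1000 → 3892 Pa
Combined: 4038.26 + 2151 + 3892 = 10081.3 Pa
In bar: 10081.3 / 100000 = 0.100813 bar

0.1008 bar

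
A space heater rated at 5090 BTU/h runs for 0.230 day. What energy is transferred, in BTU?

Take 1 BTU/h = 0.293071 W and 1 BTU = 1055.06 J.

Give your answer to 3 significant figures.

5090 BTU/h × 0.293071 = 1491.73 W
0.230 day × 86400 = 19872 s
E = P × t = 1491.73 W × 19872 s = 2.96437×10⁷ J
2.96437×10⁷ J ÷ (1055.06 J/BTU) = 28096.7 BTU

2.81×10⁴ BTU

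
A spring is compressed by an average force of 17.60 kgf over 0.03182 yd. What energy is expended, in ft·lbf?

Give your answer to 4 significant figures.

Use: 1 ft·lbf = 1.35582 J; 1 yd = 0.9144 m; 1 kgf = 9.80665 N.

3.704 ft·lbf

17.60 kgf × 9.80665 → 172.597 N
0.03182 yd × 0.9144 → 0.0290962 m
W = F × d = 172.597 N × 0.0290962 m = 5.02192 J
5.02192 J ÷ (1.35582 J/ft·lbf) = 3.70397 ft·lbf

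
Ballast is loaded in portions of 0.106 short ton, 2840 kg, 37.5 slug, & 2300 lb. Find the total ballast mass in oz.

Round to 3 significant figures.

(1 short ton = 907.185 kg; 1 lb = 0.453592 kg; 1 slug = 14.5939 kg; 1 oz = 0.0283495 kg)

1.60×10⁵ oz

0.106 short ton × 907.185 = 96.1616 kg
2840 kg (already kg)
37.5 slug × 14.5939 = 547.271 kg
2300 lb × 0.453592 = 1043.26 kg
Sum: 96.1616 + 2840 + 547.271 + 1043.26 = 4526.69 kg
In oz: 4526.69 / 0.0283495 = 159674 oz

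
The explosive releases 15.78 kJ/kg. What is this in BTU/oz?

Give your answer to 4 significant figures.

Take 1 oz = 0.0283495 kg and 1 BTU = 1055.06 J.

0.4240 BTU/oz

15.78 kJ/kg × 1000 J/kJ = 15780 J/kg
15780 J/kg ÷ 1055.06 J/BTU × 0.0283495 kg/oz = 0.424009 BTU/oz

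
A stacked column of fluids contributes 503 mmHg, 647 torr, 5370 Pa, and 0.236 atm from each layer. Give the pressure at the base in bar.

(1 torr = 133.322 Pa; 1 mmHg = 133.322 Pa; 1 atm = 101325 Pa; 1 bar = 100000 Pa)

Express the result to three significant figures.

503 mmHg × 133.322 → 67061 Pa
647 torr × 133.322 → 86259.3 Pa
5370 Pa (already Pa)
0.236 atm × 101325 → 23912.7 Pa
Combined: 67061 + 86259.3 + 5370 + 23912.7 = 182603 Pa
In bar: 182603 / 100000 = 1.82603 bar

1.83 bar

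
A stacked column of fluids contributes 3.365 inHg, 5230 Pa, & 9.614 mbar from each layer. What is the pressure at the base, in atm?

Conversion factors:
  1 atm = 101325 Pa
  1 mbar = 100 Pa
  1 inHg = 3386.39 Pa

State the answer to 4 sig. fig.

0.1736 atm

3.365 inHg × 3386.39 = 11395.2 Pa
5230 Pa (already Pa)
9.614 mbar × 100 = 961.4 Pa
Total: 11395.2 + 5230 + 961.4 = 17586.6 Pa
In atm: 17586.6 / 101325 = 0.173566 atm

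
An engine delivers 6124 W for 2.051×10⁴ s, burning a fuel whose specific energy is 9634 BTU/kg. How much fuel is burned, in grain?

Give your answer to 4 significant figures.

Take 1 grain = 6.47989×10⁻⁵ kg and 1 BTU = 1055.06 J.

E = P × t = 6124 × 20510 = 1.25603×10⁸ J
9634 BTU/kg → 1.01644×10⁷ J/kg
m = E / e_s = 1.25603×10⁸ / 1.01644×10⁷ = 12.3571 kg
In grain: 12.3571 / 6.47989×10⁻⁵ = 190699 grain

1.907×10⁵ grain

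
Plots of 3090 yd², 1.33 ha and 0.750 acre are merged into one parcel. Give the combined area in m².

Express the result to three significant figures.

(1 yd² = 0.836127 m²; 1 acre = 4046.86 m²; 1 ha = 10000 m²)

1.89×10⁴ m²

3090 yd² × 0.836127 → 2583.63 m²
1.33 ha × 10000 → 13300 m²
0.750 acre × 4046.86 → 3035.14 m²
Sum: 2583.63 + 13300 + 3035.14 = 18918.8 m²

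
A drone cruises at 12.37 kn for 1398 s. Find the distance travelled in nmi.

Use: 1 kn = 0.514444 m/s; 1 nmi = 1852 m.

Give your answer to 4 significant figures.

12.37 kn × 0.514444 = 6.36367 m/s
d = v × t = 6.36367 m/s × 1398 s = 8896.41 m
8896.41 m ÷ (1852 m/nmi) = 4.80368 nmi

4.804 nmi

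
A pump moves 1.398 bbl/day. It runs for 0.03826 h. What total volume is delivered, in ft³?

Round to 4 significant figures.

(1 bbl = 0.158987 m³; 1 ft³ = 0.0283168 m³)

0.01251 ft³

1.398 bbl/day → 2.5725×10⁻⁶ m³/s
0.03826 h → 137.736 s
V = Q × t = 2.5725×10⁻⁶ × 137.736 = 3.54326×10⁻⁴ m³
In ft³: 3.54326×10⁻⁴ / 0.0283168 = 0.0125129 ft³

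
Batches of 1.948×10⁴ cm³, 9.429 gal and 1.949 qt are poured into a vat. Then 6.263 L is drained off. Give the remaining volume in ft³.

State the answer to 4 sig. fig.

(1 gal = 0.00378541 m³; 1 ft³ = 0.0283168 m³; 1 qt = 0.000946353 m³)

1.792 ft³

1.948×10⁴ cm³ × 10⁻⁶ = 0.01948 m³
9.429 gal × 0.00378541 = 0.0356926 m³
1.949 qt × 0.000946353 = 0.00184444 m³
6.263 L × 0.001 = 0.006263 m³
Result: 0.01948 + 0.0356926 + 0.00184444 − 0.006263 = 0.050754 m³
In ft³: 0.050754 / 0.0283168 = 1.79236 ft³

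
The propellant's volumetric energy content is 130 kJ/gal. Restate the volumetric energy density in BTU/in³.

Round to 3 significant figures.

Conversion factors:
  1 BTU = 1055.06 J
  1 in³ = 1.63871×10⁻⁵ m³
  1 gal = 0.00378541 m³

0.533 BTU/in³

130 kJ/gal × 1000 J/kJ ÷ 0.00378541 m³/gal = 3.43424×10⁷ J/m³
3.43424×10⁷ J/m³ ÷ 1055.06 J/BTU × 1.63871×10⁻⁵ m³/in³ = 0.533403 BTU/in³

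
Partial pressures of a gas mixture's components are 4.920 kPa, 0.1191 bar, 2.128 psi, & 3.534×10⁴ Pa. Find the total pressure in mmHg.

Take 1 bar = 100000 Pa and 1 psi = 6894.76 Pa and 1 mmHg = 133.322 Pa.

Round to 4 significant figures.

501.4 mmHg

4.920 kPa × 1000 = 4920 Pa
0.1191 bar × 100000 = 11910 Pa
2.128 psi × 6894.76 = 14672 Pa
3.534×10⁴ Pa (already Pa)
Sum: 4920 + 11910 + 14672 + 35340 = 66842 Pa
In mmHg: 66842 / 133.322 = 501.358 mmHg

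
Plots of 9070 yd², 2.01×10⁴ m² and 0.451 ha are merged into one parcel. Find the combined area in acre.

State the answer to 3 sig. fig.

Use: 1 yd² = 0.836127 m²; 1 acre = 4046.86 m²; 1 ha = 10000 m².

9070 yd² × 0.836127 = 7583.67 m²
2.01×10⁴ m² (already m²)
0.451 ha × 10000 = 4510 m²
Combined: 7583.67 + 20100 + 4510 = 32193.7 m²
In acre: 32193.7 / 4046.86 = 7.95523 acre

7.96 acre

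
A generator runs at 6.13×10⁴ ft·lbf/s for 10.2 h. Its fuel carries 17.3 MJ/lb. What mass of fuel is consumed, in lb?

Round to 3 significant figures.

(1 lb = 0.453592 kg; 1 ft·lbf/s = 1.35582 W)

6.13×10⁴ ft·lbf/s → 83111.8 W
10.2 h → 36720 s
E = P × t = 83111.8 × 36720 = 3.05187×10⁹ J
17.3 MJ/lb → 3.814×10⁷ J/kg
m = E / e_s = 3.05187×10⁹ / 3.814×10⁷ = 80.0176 kg
In lb: 80.0176 / 0.453592 = 176.409 lb

176 lb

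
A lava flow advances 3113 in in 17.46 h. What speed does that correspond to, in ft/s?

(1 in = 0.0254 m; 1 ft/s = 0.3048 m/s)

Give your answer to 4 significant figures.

3113 in × 0.0254 → 79.0702 m
17.46 h × 3600 → 62856 s
v = d / t = 79.0702 m / 62856 s = 0.00125796 m/s
0.00125796 m/s ÷ (0.3048 m/s/ft/s) = 0.00412717 ft/s

0.004127 ft/s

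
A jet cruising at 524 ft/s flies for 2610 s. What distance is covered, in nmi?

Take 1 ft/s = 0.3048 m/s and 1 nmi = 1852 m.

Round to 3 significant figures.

524 ft/s × 0.3048 = 159.715 m/s
d = v × t = 159.715 m/s × 2610 s = 416856 m
416856 m ÷ (1852 m/nmi) = 225.084 nmi

225 nmi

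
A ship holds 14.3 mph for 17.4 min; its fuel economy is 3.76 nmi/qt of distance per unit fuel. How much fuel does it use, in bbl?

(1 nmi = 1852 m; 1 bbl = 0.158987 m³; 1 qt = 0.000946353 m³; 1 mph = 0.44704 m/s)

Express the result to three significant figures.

14.3 mph → 6.39267 m/s
17.4 min → 1044 s
d = v × t = 6.39267 × 1044 = 6673.95 m
3.76 nmi/qt → 7.35827×10⁶ m/m³
V = d / (distance per unit fuel) = 6673.95 / 7.35827×10⁶ = 9.07×10⁻⁴ m³
In bbl: 9.07×10⁻⁴ / 0.158987 = 0.00570487 bbl

0.00570 bbl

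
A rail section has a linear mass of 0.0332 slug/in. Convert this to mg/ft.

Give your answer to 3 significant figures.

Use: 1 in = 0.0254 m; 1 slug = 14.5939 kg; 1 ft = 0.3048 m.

0.0332 slug/in × 14.5939 kg/slug ÷ 0.0254 m/in = 19.0755 kg/m
19.0755 kg/m ÷ 10⁻⁶ kg/mg × 0.3048 m/ft = 5.81421×10⁶ mg/ft

5.81×10⁶ mg/ft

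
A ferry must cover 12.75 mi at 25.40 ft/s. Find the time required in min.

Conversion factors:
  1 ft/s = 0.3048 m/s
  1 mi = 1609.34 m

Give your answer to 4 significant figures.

44.17 min

12.75 mi × 1609.34 → 20519.1 m
25.40 ft/s × 0.3048 → 7.74192 m/s
t = d / v = 20519.1 m / 7.74192 m/s = 2650.39 s
2650.39 s ÷ (60 s/min) = 44.1732 min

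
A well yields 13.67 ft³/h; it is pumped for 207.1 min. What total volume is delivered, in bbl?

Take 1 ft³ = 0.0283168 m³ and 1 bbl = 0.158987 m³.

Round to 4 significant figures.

8.404 bbl

13.67 ft³/h → 1.07525×10⁻⁴ m³/s
207.1 min → 12426 s
V = Q × t = 1.07525×10⁻⁴ × 12426 = 1.33611 m³
In bbl: 1.33611 / 0.158987 = 8.40389 bbl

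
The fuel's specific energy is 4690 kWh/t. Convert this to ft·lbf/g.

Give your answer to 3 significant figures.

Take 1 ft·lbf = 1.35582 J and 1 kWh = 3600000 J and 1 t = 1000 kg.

4690 kWh/t × 3600000 J/kWh ÷ 1000 kg/t = 1.6884×10⁷ J/kg
1.6884×10⁷ J/kg ÷ 1.35582 J/ft·lbf × 0.001 kg/g = 12453 ft·lbf/g

1.25×10⁴ ft·lbf/g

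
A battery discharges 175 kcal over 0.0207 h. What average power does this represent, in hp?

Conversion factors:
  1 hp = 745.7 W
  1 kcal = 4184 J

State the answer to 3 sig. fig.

175 kcal × 4184 = 732200 J
0.0207 h × 3600 = 74.52 s
P = E / t = 732200 J / 74.52 s = 9825.55 W
9825.55 W ÷ (745.7 W/hp) = 13.1763 hp

13.2 hp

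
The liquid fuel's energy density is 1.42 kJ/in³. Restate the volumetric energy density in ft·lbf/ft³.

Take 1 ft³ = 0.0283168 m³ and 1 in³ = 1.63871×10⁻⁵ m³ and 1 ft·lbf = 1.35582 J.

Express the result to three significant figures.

1.42 kJ/in³ × 1000 J/kJ ÷ 1.63871×10⁻⁵ m³/in³ = 8.66535×10⁷ J/m³
8.66535×10⁷ J/m³ ÷ 1.35582 J/ft·lbf × 0.0283168 m³/ft³ = 1.80979×10⁶ ft·lbf/ft³

1.81×10⁶ ft·lbf/ft³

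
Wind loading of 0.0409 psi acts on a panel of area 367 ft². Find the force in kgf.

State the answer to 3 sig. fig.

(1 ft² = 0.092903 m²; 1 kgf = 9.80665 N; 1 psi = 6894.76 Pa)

0.0409 psi × 6894.76 = 281.996 Pa
367 ft² × 0.092903 = 34.0954 m²
F = P × A = 281.996 Pa × 34.0954 m² = 9614.77 N
9614.77 N ÷ (9.80665 N/kgf) = 980.434 kgf

980 kgf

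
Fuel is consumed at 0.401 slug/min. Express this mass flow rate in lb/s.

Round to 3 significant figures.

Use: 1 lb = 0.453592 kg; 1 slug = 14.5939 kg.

0.215 lb/s

0.401 slug/min × 14.5939 kg/slug ÷ 60 s/min = 0.0975359 kg/s
0.0975359 kg/s ÷ 0.453592 kg/lb = 0.21503 lb/s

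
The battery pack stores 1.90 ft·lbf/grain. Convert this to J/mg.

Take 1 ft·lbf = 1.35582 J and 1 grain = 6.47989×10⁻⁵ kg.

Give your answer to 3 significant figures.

0.0398 J/mg

1.90 ft·lbf/grain × 1.35582 J/ft·lbf ÷ 6.47989×10⁻⁵ kg/grain = 39754.7 J/kg
39754.7 J/kg × 10⁻⁶ kg/mg = 0.0397547 J/mg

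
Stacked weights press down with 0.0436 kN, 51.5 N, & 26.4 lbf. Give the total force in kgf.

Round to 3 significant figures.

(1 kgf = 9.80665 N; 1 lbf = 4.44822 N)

21.7 kgf

0.0436 kN × 1000 = 43.6 N
51.5 N (already N)
26.4 lbf × 4.44822 = 117.433 N
Sum: 43.6 + 51.5 + 117.433 = 212.533 N
In kgf: 212.533 / 9.80665 = 21.6723 kgf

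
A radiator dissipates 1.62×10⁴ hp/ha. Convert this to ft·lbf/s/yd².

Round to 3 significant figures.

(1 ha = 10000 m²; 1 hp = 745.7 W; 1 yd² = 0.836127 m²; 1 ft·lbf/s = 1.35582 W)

745 ft·lbf/s/yd²

1.62×10⁴ hp/ha × 745.7 W/hp ÷ 10000 m²/ha = 1208.03 W/m²
1208.03 W/m² ÷ 1.35582 W/ft·lbf/s × 0.836127 m²/yd² = 744.986 ft·lbf/s/yd²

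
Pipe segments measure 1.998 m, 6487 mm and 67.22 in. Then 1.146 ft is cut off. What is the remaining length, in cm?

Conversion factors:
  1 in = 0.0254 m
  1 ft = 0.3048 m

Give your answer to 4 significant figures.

984.3 cm

1.998 m (already m)
6487 mm × 0.001 = 6.487 m
67.22 in × 0.0254 = 1.70739 m
1.146 ft × 0.3048 = 0.349301 m
Sum: 1.998 + 6.487 + 1.70739 − 0.349301 = 9.84309 m
In cm: 9.84309 / 0.01 = 984.309 cm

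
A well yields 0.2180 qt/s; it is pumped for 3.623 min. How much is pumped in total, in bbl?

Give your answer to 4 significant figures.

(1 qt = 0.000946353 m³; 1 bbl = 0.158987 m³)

0.2180 qt/s → 2.06305×10⁻⁴ m³/s
3.623 min → 217.38 s
V = Q × t = 2.06305×10⁻⁴ × 217.38 = 0.0448466 m³
In bbl: 0.0448466 / 0.158987 = 0.282077 bbl

0.2821 bbl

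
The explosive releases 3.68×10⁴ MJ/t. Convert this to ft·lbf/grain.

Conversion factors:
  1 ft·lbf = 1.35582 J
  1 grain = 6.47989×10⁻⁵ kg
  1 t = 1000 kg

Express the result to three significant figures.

1760 ft·lbf/grain

3.68×10⁴ MJ/t × 1000000 J/MJ ÷ 1000 kg/t = 3.68×10⁷ J/kg
3.68×10⁷ J/kg ÷ 1.35582 J/ft·lbf × 6.47989×10⁻⁵ kg/grain = 1758.79 ft·lbf/grain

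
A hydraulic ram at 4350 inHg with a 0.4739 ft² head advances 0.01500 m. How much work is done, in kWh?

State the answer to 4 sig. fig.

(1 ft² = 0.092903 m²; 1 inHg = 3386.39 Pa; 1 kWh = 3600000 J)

4350 inHg → 1.47308×10⁷ Pa
0.4739 ft² → 0.0440267 m²
F = P × A = 1.47308×10⁷ × 0.0440267 = 648549 N
W = F × d = 648549 × 0.015 = 9728.23 J
In kWh: 9728.23 / 3600000 = 0.00270229 kWh

0.002702 kWh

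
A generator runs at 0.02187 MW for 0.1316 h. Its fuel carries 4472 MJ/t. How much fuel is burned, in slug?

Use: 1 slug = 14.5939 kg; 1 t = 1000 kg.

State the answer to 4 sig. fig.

0.02187 MW → 21870 W
0.1316 h → 473.76 s
E = P × t = 21870 × 473.76 = 1.03611×10⁷ J
4472 MJ/t → 4.472×10⁶ J/kg
m = E / e_s = 1.03611×10⁷ / 4.472×10⁶ = 2.31688 kg
In slug: 2.31688 / 14.5939 = 0.158757 slug

0.1588 slug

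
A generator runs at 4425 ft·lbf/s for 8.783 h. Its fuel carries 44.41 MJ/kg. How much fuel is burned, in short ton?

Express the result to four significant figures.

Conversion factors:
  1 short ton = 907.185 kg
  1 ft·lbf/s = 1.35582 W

4425 ft·lbf/s → 5999.5 W
8.783 h → 31618.8 s
E = P × t = 5999.5 × 31618.8 = 1.89697×10⁸ J
44.41 MJ/kg → 4.441×10⁷ J/kg
m = E / e_s = 1.89697×10⁸ / 4.441×10⁷ = 4.27149 kg
In short ton: 4.27149 / 907.185 = 0.00470851 short ton

0.004709 short ton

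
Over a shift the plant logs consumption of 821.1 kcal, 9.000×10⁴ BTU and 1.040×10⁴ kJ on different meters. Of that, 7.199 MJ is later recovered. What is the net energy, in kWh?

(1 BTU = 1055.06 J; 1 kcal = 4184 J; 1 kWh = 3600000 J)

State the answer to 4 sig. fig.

28.22 kWh

821.1 kcal × 4184 = 3.43548×10⁶ J
9.000×10⁴ BTU × 1055.06 = 9.49554×10⁷ J
1.040×10⁴ kJ × 1000 = 1.04×10⁷ J
7.199 MJ × 1000000 = 7.199×10⁶ J
Result: 3.43548×10⁶ + 9.49554×10⁷ + 1.04×10⁷ − 7.199×10⁶ = 1.01592×10⁸ J
In kWh: 1.01592×10⁸ / 3600000 = 28.22 kWh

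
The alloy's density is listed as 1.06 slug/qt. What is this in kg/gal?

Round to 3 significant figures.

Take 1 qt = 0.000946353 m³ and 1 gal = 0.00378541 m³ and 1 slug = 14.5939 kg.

1.06 slug/qt × 14.5939 kg/slug ÷ 0.000946353 m³/qt = 16346.5 kg/m³
16346.5 kg/m³ × 0.00378541 m³/gal = 61.8782 kg/gal

61.9 kg/gal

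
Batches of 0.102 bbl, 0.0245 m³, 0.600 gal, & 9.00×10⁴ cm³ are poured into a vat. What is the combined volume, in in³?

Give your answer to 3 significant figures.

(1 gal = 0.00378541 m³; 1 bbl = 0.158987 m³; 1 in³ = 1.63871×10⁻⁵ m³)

0.102 bbl × 0.158987 = 0.0162167 m³
0.0245 m³ (already m³)
0.600 gal × 0.00378541 = 0.00227125 m³
9.00×10⁴ cm³ × 10⁻⁶ = 0.09 m³
Combined: 0.0162167 + 0.0245 + 0.00227125 + 0.09 = 0.132988 m³
In in³: 0.132988 / 1.63871×10⁻⁵ = 8115.41 in³

8120 in³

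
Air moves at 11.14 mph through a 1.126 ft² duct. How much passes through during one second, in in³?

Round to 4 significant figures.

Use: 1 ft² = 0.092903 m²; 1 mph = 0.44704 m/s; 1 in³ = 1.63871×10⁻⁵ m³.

11.14 mph × 0.44704 → 4.98003 m/s
1.126 ft² × 0.092903 → 0.104609 m²
V = v × A × t = 4.98003 m/s × 0.104609 m² × 1 s = 0.520956 m³
0.520956 m³ ÷ (1.63871×10⁻⁵ m³/in³) = 31790.6 in³

3.179×10⁴ in³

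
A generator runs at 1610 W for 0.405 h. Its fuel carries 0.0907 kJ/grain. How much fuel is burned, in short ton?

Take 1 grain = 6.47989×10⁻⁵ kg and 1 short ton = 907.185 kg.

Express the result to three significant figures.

0.405 h → 1458 s
E = P × t = 1610 × 1458 = 2.34738×10⁶ J
0.0907 kJ/grain → 1.39972×10⁶ J/kg
m = E / e_s = 2.34738×10⁶ / 1.39972×10⁶ = 1.67704 kg
In short ton: 1.67704 / 907.185 = 0.00184862 short ton

0.00185 short ton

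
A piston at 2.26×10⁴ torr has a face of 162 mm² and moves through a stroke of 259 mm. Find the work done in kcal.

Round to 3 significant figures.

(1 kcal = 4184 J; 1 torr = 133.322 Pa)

0.0302 kcal

2.26×10⁴ torr → 3.01308×10⁶ Pa
162 mm² → 1.62×10⁻⁴ m²
F = P × A = 3.01308×10⁶ × 1.62×10⁻⁴ = 488.119 N
259 mm → 0.259 m
W = F × d = 488.119 × 0.259 = 126.423 J
In kcal: 126.423 / 4184 = 0.0302158 kcal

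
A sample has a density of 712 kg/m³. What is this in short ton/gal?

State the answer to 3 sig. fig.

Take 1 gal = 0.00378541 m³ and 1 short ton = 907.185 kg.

0.00297 short ton/gal

712 kg/m³ is already 712 kg/m³
712 kg/m³ ÷ 907.185 kg/short ton × 0.00378541 m³/gal = 0.00297096 short ton/gal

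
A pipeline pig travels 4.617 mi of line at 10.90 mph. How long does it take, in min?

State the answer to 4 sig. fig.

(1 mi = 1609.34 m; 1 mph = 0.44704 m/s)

25.41 min

4.617 mi × 1609.34 → 7430.32 m
10.90 mph × 0.44704 → 4.87274 m/s
t = d / v = 7430.32 m / 4.87274 m/s = 1524.88 s
1524.88 s ÷ (60 s/min) = 25.4147 min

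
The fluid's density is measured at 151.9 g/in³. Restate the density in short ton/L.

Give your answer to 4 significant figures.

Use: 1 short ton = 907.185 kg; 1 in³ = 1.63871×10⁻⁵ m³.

0.01022 short ton/L

151.9 g/in³ × 0.001 kg/g ÷ 1.63871×10⁻⁵ m³/in³ = 9269.49 kg/m³
9269.49 kg/m³ ÷ 907.185 kg/short ton × 0.001 m³/L = 0.0102179 short ton/L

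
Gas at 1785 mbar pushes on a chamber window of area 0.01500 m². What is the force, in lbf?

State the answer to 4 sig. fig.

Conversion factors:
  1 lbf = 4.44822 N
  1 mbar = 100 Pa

601.9 lbf

1785 mbar × 100 = 178500 Pa
F = P × A = 178500 Pa × 0.015 m² = 2677.5 N
2677.5 N ÷ (4.44822 N/lbf) = 601.926 lbf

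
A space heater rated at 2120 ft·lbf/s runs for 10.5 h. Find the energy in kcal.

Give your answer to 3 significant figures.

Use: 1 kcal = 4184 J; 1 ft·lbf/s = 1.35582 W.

2.60×10⁴ kcal

2120 ft·lbf/s × 1.35582 → 2874.34 W
10.5 h × 3600 → 37800 s
E = P × t = 2874.34 W × 37800 s = 1.0865×10⁸ J
1.0865×10⁸ J ÷ (4184 J/kcal) = 25968 kcal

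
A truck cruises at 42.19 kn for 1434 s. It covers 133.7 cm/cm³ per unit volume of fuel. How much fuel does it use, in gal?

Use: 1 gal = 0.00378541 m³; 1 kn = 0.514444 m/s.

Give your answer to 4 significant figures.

42.19 kn → 21.7044 m/s
d = v × t = 21.7044 × 1434 = 31124.1 m
133.7 cm/cm³ → 1.337×10⁶ m/m³
V = d / (distance per unit fuel) = 31124.1 / 1.337×10⁶ = 0.0232791 m³
In gal: 0.0232791 / 0.00378541 = 6.14969 gal

6.150 gal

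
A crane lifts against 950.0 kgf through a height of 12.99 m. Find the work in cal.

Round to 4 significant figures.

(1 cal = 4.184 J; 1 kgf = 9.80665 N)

2.892×10⁴ cal

950.0 kgf × 9.80665 → 9316.32 N
W = F × d = 9316.32 N × 12.99 m = 121019 J
121019 J ÷ (4.184 J/cal) = 28924.2 cal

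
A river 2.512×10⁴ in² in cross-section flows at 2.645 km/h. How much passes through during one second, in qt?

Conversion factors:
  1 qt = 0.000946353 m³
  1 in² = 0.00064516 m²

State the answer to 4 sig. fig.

1.258×10⁴ qt

2.645 km/h × (1/3.6) = 0.734722 m/s
2.512×10⁴ in² × 0.00064516 = 16.2064 m²
V = v × A × t = 0.734722 m/s × 16.2064 m² × 1 s = 11.9072 m³
11.9072 m³ ÷ (0.000946353 m³/qt) = 12582.2 qt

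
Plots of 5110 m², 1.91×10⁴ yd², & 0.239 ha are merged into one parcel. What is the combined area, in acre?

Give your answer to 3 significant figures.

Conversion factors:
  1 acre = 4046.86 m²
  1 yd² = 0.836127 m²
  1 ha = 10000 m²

5.80 acre

5110 m² (already m²)
1.91×10⁴ yd² × 0.836127 = 15970 m²
0.239 ha × 10000 = 2390 m²
Total: 5110 + 15970 + 2390 = 23470 m²
In acre: 23470 / 4046.86 = 5.79956 acre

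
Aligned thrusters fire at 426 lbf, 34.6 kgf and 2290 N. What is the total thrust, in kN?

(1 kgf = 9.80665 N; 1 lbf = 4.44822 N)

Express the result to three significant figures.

4.52 kN

426 lbf × 4.44822 = 1894.94 N
34.6 kgf × 9.80665 = 339.31 N
2290 N (already N)
Combined: 1894.94 + 339.31 + 2290 = 4524.25 N
In kN: 4524.25 / 1000 = 4.52425 kN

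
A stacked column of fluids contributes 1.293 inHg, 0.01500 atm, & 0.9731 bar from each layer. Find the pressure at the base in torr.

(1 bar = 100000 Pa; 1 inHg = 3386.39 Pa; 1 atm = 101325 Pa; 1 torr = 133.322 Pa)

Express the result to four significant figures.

1.293 inHg × 3386.39 = 4378.6 Pa
0.01500 atm × 101325 = 1519.88 Pa
0.9731 bar × 100000 = 97310 Pa
Total: 4378.6 + 1519.88 + 97310 = 103208 Pa
In torr: 103208 / 133.322 = 774.126 torr

774.1 torr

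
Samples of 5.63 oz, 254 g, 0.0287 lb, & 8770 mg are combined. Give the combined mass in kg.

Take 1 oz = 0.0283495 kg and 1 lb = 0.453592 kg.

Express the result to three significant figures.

0.435 kg

5.63 oz × 0.0283495 → 0.159608 kg
254 g × 0.001 → 0.254 kg
0.0287 lb × 0.453592 → 0.0130181 kg
8770 mg × 10⁻⁶ → 0.00877 kg
Total: 0.159608 + 0.254 + 0.0130181 + 0.00877 = 0.435396 kg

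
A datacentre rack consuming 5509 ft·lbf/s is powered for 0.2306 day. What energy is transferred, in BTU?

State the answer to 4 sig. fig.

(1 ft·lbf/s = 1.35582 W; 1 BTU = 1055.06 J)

5509 ft·lbf/s × 1.35582 = 7469.21 W
0.2306 day × 86400 = 19923.8 s
E = P × t = 7469.21 W × 19923.8 s = 1.48815×10⁸ J
1.48815×10⁸ J ÷ (1055.06 J/BTU) = 141049 BTU

1.410×10⁵ BTU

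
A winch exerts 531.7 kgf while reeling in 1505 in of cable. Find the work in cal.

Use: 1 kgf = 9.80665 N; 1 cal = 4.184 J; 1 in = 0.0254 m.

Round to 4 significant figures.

531.7 kgf × 9.80665 = 5214.2 N
1505 in × 0.0254 = 38.227 m
W = F × d = 5214.2 N × 38.227 m = 199323 J
199323 J ÷ (4.184 J/cal) = 47639.3 cal

4.764×10⁴ cal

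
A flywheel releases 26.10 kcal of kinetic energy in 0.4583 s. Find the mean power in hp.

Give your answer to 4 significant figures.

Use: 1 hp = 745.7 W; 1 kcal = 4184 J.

26.10 kcal × 4184 = 109202 J
P = E / t = 109202 J / 0.4583 s = 238276 W
238276 W ÷ (745.7 W/hp) = 319.533 hp

319.5 hp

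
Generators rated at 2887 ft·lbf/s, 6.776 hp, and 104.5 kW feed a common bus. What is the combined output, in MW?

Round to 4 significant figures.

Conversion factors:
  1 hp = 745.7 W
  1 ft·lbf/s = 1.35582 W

2887 ft·lbf/s × 1.35582 → 3914.25 W
6.776 hp × 745.7 → 5052.86 W
104.5 kW × 1000 → 104500 W
Sum: 3914.25 + 5052.86 + 104500 = 113467 W
In MW: 113467 / 1000000 = 0.113467 MW

0.1135 MW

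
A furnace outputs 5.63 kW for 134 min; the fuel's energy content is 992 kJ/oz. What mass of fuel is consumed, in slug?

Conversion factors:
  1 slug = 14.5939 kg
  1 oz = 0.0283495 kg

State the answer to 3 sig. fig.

0.0886 slug

5.63 kW → 5630 W
134 min → 8040 s
E = P × t = 5630 × 8040 = 4.52652×10⁷ J
992 kJ/oz → 3.49918×10⁷ J/kg
m = E / e_s = 4.52652×10⁷ / 3.49918×10⁷ = 1.29359 kg
In slug: 1.29359 / 14.5939 = 0.0886391 slug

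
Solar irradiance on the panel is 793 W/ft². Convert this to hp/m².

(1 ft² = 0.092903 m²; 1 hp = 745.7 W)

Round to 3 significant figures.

11.4 hp/m²

793 W/ft² ÷ 0.092903 m²/ft² = 8535.78 W/m²
8535.78 W/m² ÷ 745.7 W/hp = 11.4467 hp/m²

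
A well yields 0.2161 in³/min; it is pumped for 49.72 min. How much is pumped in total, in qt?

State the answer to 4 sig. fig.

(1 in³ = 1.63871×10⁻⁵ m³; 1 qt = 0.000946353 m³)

0.1861 qt

0.2161 in³/min → 5.90209×10⁻⁸ m³/s
49.72 min → 2983.2 s
V = Q × t = 5.90209×10⁻⁸ × 2983.2 = 1.76071×10⁻⁴ m³
In qt: 1.76071×10⁻⁴ / 0.000946353 = 0.186052 qt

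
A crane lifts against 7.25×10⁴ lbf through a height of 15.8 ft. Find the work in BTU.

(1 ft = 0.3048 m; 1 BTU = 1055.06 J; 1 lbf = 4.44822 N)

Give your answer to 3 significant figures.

7.25×10⁴ lbf × 4.44822 → 322496 N
15.8 ft × 0.3048 → 4.81584 m
W = F × d = 322496 N × 4.81584 m = 1.55309×10⁶ J
1.55309×10⁶ J ÷ (1055.06 J/BTU) = 1472.04 BTU

1470 BTU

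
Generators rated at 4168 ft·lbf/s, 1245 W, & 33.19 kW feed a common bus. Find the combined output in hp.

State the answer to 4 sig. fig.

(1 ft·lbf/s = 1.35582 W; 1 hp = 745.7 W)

4168 ft·lbf/s × 1.35582 → 5651.06 W
1245 W (already W)
33.19 kW × 1000 → 33190 W
Combined: 5651.06 + 1245 + 33190 = 40086.1 W
In hp: 40086.1 / 745.7 = 53.7563 hp

53.76 hp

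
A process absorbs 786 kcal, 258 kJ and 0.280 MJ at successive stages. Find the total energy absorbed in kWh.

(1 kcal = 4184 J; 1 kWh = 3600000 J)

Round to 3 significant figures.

1.06 kWh

786 kcal × 4184 = 3.28862×10⁶ J
258 kJ × 1000 = 258000 J
0.280 MJ × 1000000 = 280000 J
Combined: 3.28862×10⁶ + 258000 + 280000 = 3.82662×10⁶ J
In kWh: 3.82662×10⁶ / 3600000 = 1.06295 kWh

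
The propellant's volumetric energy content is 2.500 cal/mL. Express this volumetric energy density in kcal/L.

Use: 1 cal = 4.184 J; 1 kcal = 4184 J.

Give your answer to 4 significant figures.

2.500 kcal/L

2.500 cal/mL × 4.184 J/cal ÷ 10⁻⁶ m³/mL = 1.046×10⁷ J/m³
1.046×10⁷ J/m³ ÷ 4184 J/kcal × 0.001 m³/L = 2.5 kcal/L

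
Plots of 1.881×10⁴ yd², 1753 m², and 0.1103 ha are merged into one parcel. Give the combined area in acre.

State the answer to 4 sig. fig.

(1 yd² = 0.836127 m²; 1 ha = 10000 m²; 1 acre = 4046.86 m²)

1.881×10⁴ yd² × 0.836127 → 15727.5 m²
1753 m² (already m²)
0.1103 ha × 10000 → 1103 m²
Combined: 15727.5 + 1753 + 1103 = 18583.5 m²
In acre: 18583.5 / 4046.86 = 4.59208 acre

4.592 acre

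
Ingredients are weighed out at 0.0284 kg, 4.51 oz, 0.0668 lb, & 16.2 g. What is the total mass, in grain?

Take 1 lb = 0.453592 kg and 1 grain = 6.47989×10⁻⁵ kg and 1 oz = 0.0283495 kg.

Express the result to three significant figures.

3130 grain

0.0284 kg (already kg)
4.51 oz × 0.0283495 = 0.127856 kg
0.0668 lb × 0.453592 = 0.0302999 kg
16.2 g × 0.001 = 0.0162 kg
Combined: 0.0284 + 0.127856 + 0.0302999 + 0.0162 = 0.202756 kg
In grain: 0.202756 / 6.47989×10⁻⁵ = 3129 grain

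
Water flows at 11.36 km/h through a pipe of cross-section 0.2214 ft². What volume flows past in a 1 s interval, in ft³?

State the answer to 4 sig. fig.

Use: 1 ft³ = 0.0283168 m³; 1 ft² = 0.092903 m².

11.36 km/h × (1/3.6) = 3.15556 m/s
0.2214 ft² × 0.092903 = 0.0205687 m²
V = v × A × t = 3.15556 m/s × 0.0205687 m² × 1 s = 0.0649058 m³
0.0649058 m³ ÷ (0.0283168 m³/ft³) = 2.29213 ft³

2.292 ft³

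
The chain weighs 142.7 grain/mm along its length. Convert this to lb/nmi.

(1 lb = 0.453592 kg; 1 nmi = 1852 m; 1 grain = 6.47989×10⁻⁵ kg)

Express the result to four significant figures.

142.7 grain/mm × 6.47989×10⁻⁵ kg/grain ÷ 0.001 m/mm = 9.2468 kg/m
9.2468 kg/m ÷ 0.453592 kg/lb × 1852 m/nmi = 37754.4 lb/nmi

3.775×10⁴ lb/nmi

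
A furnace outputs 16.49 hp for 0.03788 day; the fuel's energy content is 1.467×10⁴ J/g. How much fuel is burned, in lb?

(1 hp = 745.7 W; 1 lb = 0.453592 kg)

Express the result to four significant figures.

6.048 lb

16.49 hp → 12296.6 W
0.03788 day → 3272.83 s
E = P × t = 12296.6 × 3272.83 = 4.02447×10⁷ J
1.467×10⁴ J/g → 1.467×10⁷ J/kg
m = E / e_s = 4.02447×10⁷ / 1.467×10⁷ = 2.74333 kg
In lb: 2.74333 / 0.453592 = 6.04801 lb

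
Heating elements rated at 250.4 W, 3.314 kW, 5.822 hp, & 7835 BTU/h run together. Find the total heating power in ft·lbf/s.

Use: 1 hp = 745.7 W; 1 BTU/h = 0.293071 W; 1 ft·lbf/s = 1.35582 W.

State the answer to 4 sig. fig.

7525 ft·lbf/s

250.4 W (already W)
3.314 kW × 1000 = 3314 W
5.822 hp × 745.7 = 4341.47 W
7835 BTU/h × 0.293071 = 2296.21 W
Sum: 250.4 + 3314 + 4341.47 + 2296.21 = 10202.1 W
In ft·lbf/s: 10202.1 / 1.35582 = 7524.67 ft·lbf/s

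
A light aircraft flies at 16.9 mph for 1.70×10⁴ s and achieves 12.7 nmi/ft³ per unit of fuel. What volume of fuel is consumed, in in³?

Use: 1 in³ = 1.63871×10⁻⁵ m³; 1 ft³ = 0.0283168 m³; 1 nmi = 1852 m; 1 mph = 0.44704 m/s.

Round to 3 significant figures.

16.9 mph → 7.55498 m/s
d = v × t = 7.55498 × 17000 = 128435 m
12.7 nmi/ft³ → 830616 m/m³
V = d / (distance per unit fuel) = 128435 / 830616 = 0.154626 m³
In in³: 0.154626 / 1.63871×10⁻⁵ = 9435.84 in³

9440 in³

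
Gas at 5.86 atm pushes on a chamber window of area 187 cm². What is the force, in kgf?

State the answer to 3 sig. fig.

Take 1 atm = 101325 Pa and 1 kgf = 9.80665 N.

1130 kgf

5.86 atm × 101325 = 593764 Pa
187 cm² × 0.0001 = 0.0187 m²
F = P × A = 593764 Pa × 0.0187 m² = 11103.4 N
11103.4 N ÷ (9.80665 N/kgf) = 1132.23 kgf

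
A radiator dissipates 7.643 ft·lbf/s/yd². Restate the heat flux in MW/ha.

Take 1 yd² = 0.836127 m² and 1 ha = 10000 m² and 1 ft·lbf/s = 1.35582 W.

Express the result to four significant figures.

0.1239 MW/ha

7.643 ft·lbf/s/yd² × 1.35582 W/ft·lbf/s ÷ 0.836127 m²/yd² = 12.3935 W/m²
12.3935 W/m² ÷ 1000000 W/MW × 10000 m²/ha = 0.123935 MW/ha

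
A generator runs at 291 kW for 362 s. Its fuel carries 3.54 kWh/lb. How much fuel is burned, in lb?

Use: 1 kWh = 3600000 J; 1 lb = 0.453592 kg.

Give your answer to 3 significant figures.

291 kW → 291000 W
E = P × t = 291000 × 362 = 1.05342×10⁸ J
3.54 kWh/lb → 2.80957×10⁷ J/kg
m = E / e_s = 1.05342×10⁸ / 2.80957×10⁷ = 3.7494 kg
In lb: 3.7494 / 0.453592 = 8.26602 lb

8.27 lb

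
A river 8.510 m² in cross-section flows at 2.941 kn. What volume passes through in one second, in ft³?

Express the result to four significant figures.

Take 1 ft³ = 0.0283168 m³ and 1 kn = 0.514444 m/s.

454.7 ft³

2.941 kn × 0.514444 → 1.51298 m/s
V = v × A × t = 1.51298 m/s × 8.51 m² × 1 s = 12.8755 m³
12.8755 m³ ÷ (0.0283168 m³/ft³) = 454.695 ft³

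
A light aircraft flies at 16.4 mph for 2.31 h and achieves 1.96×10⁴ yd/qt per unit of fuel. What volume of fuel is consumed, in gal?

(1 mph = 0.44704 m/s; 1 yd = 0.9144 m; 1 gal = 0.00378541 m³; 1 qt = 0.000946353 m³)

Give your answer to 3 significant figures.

0.850 gal

16.4 mph → 7.33146 m/s
2.31 h → 8316 s
d = v × t = 7.33146 × 8316 = 60968.4 m
1.96×10⁴ yd/qt → 1.89382×10⁷ m/m³
V = d / (distance per unit fuel) = 60968.4 / 1.89382×10⁷ = 0.00321933 m³
In gal: 0.00321933 / 0.00378541 = 0.850457 gal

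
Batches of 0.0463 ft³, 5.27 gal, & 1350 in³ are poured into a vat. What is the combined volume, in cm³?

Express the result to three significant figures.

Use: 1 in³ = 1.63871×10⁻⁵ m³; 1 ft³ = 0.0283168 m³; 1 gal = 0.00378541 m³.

4.34×10⁴ cm³

0.0463 ft³ × 0.0283168 → 0.00131107 m³
5.27 gal × 0.00378541 → 0.0199491 m³
1350 in³ × 1.63871×10⁻⁵ → 0.0221226 m³
Total: 0.00131107 + 0.0199491 + 0.0221226 = 0.0433828 m³
In cm³: 0.0433828 / 10⁻⁶ = 43382.8 cm³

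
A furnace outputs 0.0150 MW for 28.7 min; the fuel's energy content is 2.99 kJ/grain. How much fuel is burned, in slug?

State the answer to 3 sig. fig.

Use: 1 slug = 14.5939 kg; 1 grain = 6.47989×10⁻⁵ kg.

0.0150 MW → 15000 W
28.7 min → 1722 s
E = P × t = 15000 × 1722 = 2.583×10⁷ J
2.99 kJ/grain → 4.61428×10⁷ J/kg
m = E / e_s = 2.583×10⁷ / 4.61428×10⁷ = 0.559784 kg
In slug: 0.559784 / 14.5939 = 0.0383574 slug

0.0384 slug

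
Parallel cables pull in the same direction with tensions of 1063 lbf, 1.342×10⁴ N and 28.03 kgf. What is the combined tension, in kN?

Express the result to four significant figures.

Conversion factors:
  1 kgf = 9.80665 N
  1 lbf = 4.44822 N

1063 lbf × 4.44822 = 4728.46 N
1.342×10⁴ N (already N)
28.03 kgf × 9.80665 = 274.88 N
Combined: 4728.46 + 13420 + 274.88 = 18423.3 N
In kN: 18423.3 / 1000 = 18.4233 kN

18.42 kN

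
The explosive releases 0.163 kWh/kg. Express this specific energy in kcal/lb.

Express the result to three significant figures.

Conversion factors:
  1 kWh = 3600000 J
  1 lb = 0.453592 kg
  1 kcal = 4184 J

63.6 kcal/lb

0.163 kWh/kg × 3600000 J/kWh = 586800 J/kg
586800 J/kg ÷ 4184 J/kcal × 0.453592 kg/lb = 63.6156 kcal/lb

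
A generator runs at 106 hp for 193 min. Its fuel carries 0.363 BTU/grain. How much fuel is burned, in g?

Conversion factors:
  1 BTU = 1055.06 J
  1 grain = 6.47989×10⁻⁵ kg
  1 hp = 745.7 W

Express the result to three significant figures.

1.55×10⁵ g

106 hp → 79044.2 W
193 min → 11580 s
E = P × t = 79044.2 × 11580 = 9.15332×10⁸ J
0.363 BTU/grain → 5.91039×10⁶ J/kg
m = E / e_s = 9.15332×10⁸ / 5.91039×10⁶ = 154.868 kg
In g: 154.868 / 0.001 = 154868 g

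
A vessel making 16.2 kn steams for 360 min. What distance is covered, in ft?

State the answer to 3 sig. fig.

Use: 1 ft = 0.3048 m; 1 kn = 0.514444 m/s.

5.91×10⁵ ft

16.2 kn × 0.514444 = 8.33399 m/s
360 min × 60 = 21600 s
d = v × t = 8.33399 m/s × 21600 s = 180014 m
180014 m ÷ (0.3048 m/ft) = 590597 ft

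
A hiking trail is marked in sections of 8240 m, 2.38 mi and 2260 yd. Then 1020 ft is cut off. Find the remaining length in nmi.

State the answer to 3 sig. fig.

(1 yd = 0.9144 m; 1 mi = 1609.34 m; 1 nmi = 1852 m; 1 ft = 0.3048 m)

7.47 nmi

8240 m (already m)
2.38 mi × 1609.34 = 3830.23 m
2260 yd × 0.9144 = 2066.54 m
1020 ft × 0.3048 = 310.896 m
Net: 8240 + 3830.23 + 2066.54 − 310.896 = 13825.9 m
In nmi: 13825.9 / 1852 = 7.46539 nmi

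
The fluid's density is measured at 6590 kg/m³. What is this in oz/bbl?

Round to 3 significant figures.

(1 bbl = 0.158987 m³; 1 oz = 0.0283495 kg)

6590 kg/m³ is already 6590 kg/m³
6590 kg/m³ ÷ 0.0283495 kg/oz × 0.158987 m³/bbl = 36957.4 oz/bbl

3.70×10⁴ oz/bbl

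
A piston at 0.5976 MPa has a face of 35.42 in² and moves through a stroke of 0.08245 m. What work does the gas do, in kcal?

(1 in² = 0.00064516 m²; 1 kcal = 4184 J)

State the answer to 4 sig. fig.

0.2691 kcal

0.5976 MPa → 597600 Pa
35.42 in² → 0.0228516 m²
F = P × A = 597600 × 0.0228516 = 13656.1 N
W = F × d = 13656.1 × 0.08245 = 1125.95 J
In kcal: 1125.95 / 4184 = 0.269109 kcal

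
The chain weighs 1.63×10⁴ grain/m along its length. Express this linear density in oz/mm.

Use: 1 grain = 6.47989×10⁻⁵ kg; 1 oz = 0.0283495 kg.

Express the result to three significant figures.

1.63×10⁴ grain/m × 6.47989×10⁻⁵ kg/grain = 1.05622 kg/m
1.05622 kg/m ÷ 0.0283495 kg/oz × 0.001 m/mm = 0.0372571 oz/mm

0.0373 oz/mm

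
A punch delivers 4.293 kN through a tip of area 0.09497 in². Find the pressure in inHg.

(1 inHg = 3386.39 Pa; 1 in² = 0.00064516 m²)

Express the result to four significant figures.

4.293 kN × 1000 → 4293 N
0.09497 in² × 0.00064516 → 6.12708×10⁻⁵ m²
P = F / A = 4293 N / 6.12708×10⁻⁵ m² = 7.0066×10⁷ Pa
7.0066×10⁷ Pa ÷ (3386.39 Pa/inHg) = 20690.5 inHg

2.069×10⁴ inHg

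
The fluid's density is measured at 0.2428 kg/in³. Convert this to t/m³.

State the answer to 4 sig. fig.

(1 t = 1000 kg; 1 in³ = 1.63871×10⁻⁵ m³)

0.2428 kg/in³ ÷ 1.63871×10⁻⁵ m³/in³ = 14816.5 kg/m³
14816.5 kg/m³ ÷ 1000 kg/t = 14.8165 t/m³

14.82 t/m³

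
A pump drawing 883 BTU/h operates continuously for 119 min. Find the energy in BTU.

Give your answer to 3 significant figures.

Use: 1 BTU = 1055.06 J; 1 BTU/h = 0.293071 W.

883 BTU/h × 0.293071 = 258.782 W
119 min × 60 = 7140 s
E = P × t = 258.782 W × 7140 s = 1.8477×10⁶ J
1.8477×10⁶ J ÷ (1055.06 J/BTU) = 1751.27 BTU

1750 BTU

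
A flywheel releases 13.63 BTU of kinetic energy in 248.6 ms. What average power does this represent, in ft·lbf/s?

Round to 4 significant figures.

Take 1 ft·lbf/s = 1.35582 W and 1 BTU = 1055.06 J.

4.266×10⁴ ft·lbf/s

13.63 BTU × 1055.06 = 14380.5 J
248.6 ms × 0.001 = 0.2486 s
P = E / t = 14380.5 J / 0.2486 s = 57845.9 W
57845.9 W ÷ (1.35582 W/ft·lbf/s) = 42664.9 ft·lbf/s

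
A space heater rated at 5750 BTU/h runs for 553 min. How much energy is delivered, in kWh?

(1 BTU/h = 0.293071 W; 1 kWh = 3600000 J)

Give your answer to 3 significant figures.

5750 BTU/h × 0.293071 = 1685.16 W
553 min × 60 = 33180 s
E = P × t = 1685.16 W × 33180 s = 5.59136×10⁷ J
5.59136×10⁷ J ÷ (3600000 J/kWh) = 15.5316 kWh

15.5 kWh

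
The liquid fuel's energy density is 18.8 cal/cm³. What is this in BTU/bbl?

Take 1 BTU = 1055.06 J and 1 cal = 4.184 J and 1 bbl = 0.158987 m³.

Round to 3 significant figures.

18.8 cal/cm³ × 4.184 J/cal ÷ 10⁻⁶ m³/cm³ = 7.86592×10⁷ J/m³
7.86592×10⁷ J/m³ ÷ 1055.06 J/BTU × 0.158987 m³/bbl = 11853.2 BTU/bbl

1.19×10⁴ BTU/bbl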